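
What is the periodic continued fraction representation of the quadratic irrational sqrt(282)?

[16; (1, 3, 1, 4, 1, 3, 1, 32)]

Write x_i = (sqrt(282) + m_i)/d_i with (m_0, d_0) = (0, 1). a_0 = floor(sqrt(282)) = 16, since 16^2 = 256 <= 282 < 289 = 17^2.
Iterate m_{i+1} = d_i*a_i - m_i, d_{i+1} = (282 - m_{i+1}^2)/d_i, a_{i+1} = floor((a_0 + m_{i+1})/d_{i+1}):
  m_1 = 1*16 - 0 = 16, d_1 = (282 - 16^2)/1 = 26/1 = 26, a_1 = floor((16 + 16)/26) = 1.
  m_2 = 26*1 - 16 = 10, d_2 = (282 - 10^2)/26 = 182/26 = 7, a_2 = floor((16 + 10)/7) = 3.
  m_3 = 7*3 - 10 = 11, d_3 = (282 - 11^2)/7 = 161/7 = 23, a_3 = floor((16 + 11)/23) = 1.
  m_4 = 23*1 - 11 = 12, d_4 = (282 - 12^2)/23 = 138/23 = 6, a_4 = floor((16 + 12)/6) = 4.
  m_5 = 6*4 - 12 = 12, d_5 = (282 - 12^2)/6 = 138/6 = 23, a_5 = floor((16 + 12)/23) = 1.
  m_6 = 23*1 - 12 = 11, d_6 = (282 - 11^2)/23 = 161/23 = 7, a_6 = floor((16 + 11)/7) = 3.
  m_7 = 7*3 - 11 = 10, d_7 = (282 - 10^2)/7 = 182/7 = 26, a_7 = floor((16 + 10)/26) = 1.
  m_8 = 26*1 - 10 = 16, d_8 = (282 - 16^2)/26 = 26/26 = 1, a_8 = floor((16 + 16)/1) = 32.
  m_9 = 1*32 - 16 = 16, d_9 = (282 - 16^2)/1 = 26/1 = 26: (m_9, d_9) = (m_1, d_1) = (16, 26), so from here the quotients repeat a_1, ..., a_8; the period length is 8.
Hence the expansion of sqrt(282) is a_0 = 16 followed by the repeating block 1, 3, 1, 4, 1, 3, 1, 32 (period 8).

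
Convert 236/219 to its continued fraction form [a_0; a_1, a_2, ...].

Run the Euclidean algorithm on 236 and 219; the successive quotients are the partial quotients a_0, a_1, ... (each step inverts the fractional part left over by the previous one):
  236 = 1*219 + 17, so a_0 = 1.
  219 = 12*17 + 15, so a_1 = 12.
  17 = 1*15 + 2, so a_2 = 1.
  15 = 7*2 + 1, so a_3 = 7.
  2 = 2*1 + 0, so a_4 = 2.
The remainder reaches 0 after 5 divisions, so the expansion has 5 partial quotients, read off in order.

[1; 12, 1, 7, 2]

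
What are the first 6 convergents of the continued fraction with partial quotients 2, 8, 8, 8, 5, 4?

Using the convergent recurrence p_i = a_i*p_{i-1} + p_{i-2}, q_i = a_i*q_{i-1} + q_{i-2} with p_{-2}=0, p_{-1}=1, q_{-2}=1, q_{-1}=0:
  i=0: a_0=2, p_0 = 2*1 + 0 = 2, q_0 = 2*0 + 1 = 1.
  i=1: a_1=8, p_1 = 8*2 + 1 = 17, q_1 = 8*1 + 0 = 8.
  i=2: a_2=8, p_2 = 8*17 + 2 = 138, q_2 = 8*8 + 1 = 65.
  i=3: a_3=8, p_3 = 8*138 + 17 = 1121, q_3 = 8*65 + 8 = 528.
  i=4: a_4=5, p_4 = 5*1121 + 138 = 5743, q_4 = 5*528 + 65 = 2705.
  i=5: a_5=4, p_5 = 4*5743 + 1121 = 24093, q_5 = 4*2705 + 528 = 11348.

2/1, 17/8, 138/65, 1121/528, 5743/2705, 24093/11348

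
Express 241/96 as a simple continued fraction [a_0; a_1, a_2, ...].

[2; 1, 1, 23, 2]

Run the Euclidean algorithm on 241 and 96; the successive quotients are the partial quotients a_0, a_1, ... (each step inverts the fractional part left over by the previous one):
  241 = 2*96 + 49, so a_0 = 2.
  96 = 1*49 + 47, so a_1 = 1.
  49 = 1*47 + 2, so a_2 = 1.
  47 = 23*2 + 1, so a_3 = 23.
  2 = 2*1 + 0, so a_4 = 2.
The remainder reaches 0 after 5 divisions, so the expansion has 5 partial quotients, read off in order.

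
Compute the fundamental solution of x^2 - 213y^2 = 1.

(x, y) = (194399, 13320)

First expand sqrt(213) as a continued fraction. With x_i = (sqrt(213) + m_i)/d_i and (m_0, d_0) = (0, 1): a_0 = floor(sqrt(213)) = 14, since 14^2 = 196 <= 213 < 225 = 15^2.
Iterate m_{i+1} = d_i*a_i - m_i, d_{i+1} = (213 - m_{i+1}^2)/d_i, a_{i+1} = floor((a_0 + m_{i+1})/d_{i+1}):
  m_1 = 1*14 - 0 = 14, d_1 = (213 - 14^2)/1 = 17/1 = 17, a_1 = floor((14 + 14)/17) = 1.
  m_2 = 17*1 - 14 = 3, d_2 = (213 - 3^2)/17 = 204/17 = 12, a_2 = floor((14 + 3)/12) = 1.
  m_3 = 12*1 - 3 = 9, d_3 = (213 - 9^2)/12 = 132/12 = 11, a_3 = floor((14 + 9)/11) = 2.
  m_4 = 11*2 - 9 = 13, d_4 = (213 - 13^2)/11 = 44/11 = 4, a_4 = floor((14 + 13)/4) = 6.
  m_5 = 4*6 - 13 = 11, d_5 = (213 - 11^2)/4 = 92/4 = 23, a_5 = floor((14 + 11)/23) = 1.
  m_6 = 23*1 - 11 = 12, d_6 = (213 - 12^2)/23 = 69/23 = 3, a_6 = floor((14 + 12)/3) = 8.
  m_7 = 3*8 - 12 = 12, d_7 = (213 - 12^2)/3 = 69/3 = 23, a_7 = floor((14 + 12)/23) = 1.
  m_8 = 23*1 - 12 = 11, d_8 = (213 - 11^2)/23 = 92/23 = 4, a_8 = floor((14 + 11)/4) = 6.
  m_9 = 4*6 - 11 = 13, d_9 = (213 - 13^2)/4 = 44/4 = 11, a_9 = floor((14 + 13)/11) = 2.
  m_10 = 11*2 - 13 = 9, d_10 = (213 - 9^2)/11 = 132/11 = 12, a_10 = floor((14 + 9)/12) = 1.
  m_11 = 12*1 - 9 = 3, d_11 = (213 - 3^2)/12 = 204/12 = 17, a_11 = floor((14 + 3)/17) = 1.
  m_12 = 17*1 - 3 = 14, d_12 = (213 - 14^2)/17 = 17/17 = 1, a_12 = floor((14 + 14)/1) = 28.
  m_13 = 1*28 - 14 = 14, d_13 = (213 - 14^2)/1 = 17/1 = 17: (m_13, d_13) = (m_1, d_1) = (14, 17), so from here the quotients repeat a_1, ..., a_12; the period length is 12.
So sqrt(213) = [14; (1, 1, 2, 6, 1, 8, 1, 6, 2, 1, 1, 28)] with period length k = 12.
k is even, so the fundamental solution of x^2 - 213y^2 = 1 is (p_{k-1}, q_{k-1}) = (p_11, q_11); compute convergents through index 11.
Convergents (p_i = a_i*p_{i-1} + p_{i-2}, q_i = a_i*q_{i-1} + q_{i-2} with p_{-2}=0, p_{-1}=1, q_{-2}=1, q_{-1}=0):
  i=0: a_0=14, p_0 = 14*1 + 0 = 14, q_0 = 14*0 + 1 = 1.
  i=1: a_1=1, p_1 = 1*14 + 1 = 15, q_1 = 1*1 + 0 = 1.
  i=2: a_2=1, p_2 = 1*15 + 14 = 29, q_2 = 1*1 + 1 = 2.
  i=3: a_3=2, p_3 = 2*29 + 15 = 73, q_3 = 2*2 + 1 = 5.
  i=4: a_4=6, p_4 = 6*73 + 29 = 467, q_4 = 6*5 + 2 = 32.
  i=5: a_5=1, p_5 = 1*467 + 73 = 540, q_5 = 1*32 + 5 = 37.
  i=6: a_6=8, p_6 = 8*540 + 467 = 4787, q_6 = 8*37 + 32 = 328.
  i=7: a_7=1, p_7 = 1*4787 + 540 = 5327, q_7 = 1*328 + 37 = 365.
  i=8: a_8=6, p_8 = 6*5327 + 4787 = 36749, q_8 = 6*365 + 328 = 2518.
  i=9: a_9=2, p_9 = 2*36749 + 5327 = 78825, q_9 = 2*2518 + 365 = 5401.
  i=10: a_10=1, p_10 = 1*78825 + 36749 = 115574, q_10 = 1*5401 + 2518 = 7919.
  i=11: a_11=1, p_11 = 1*115574 + 78825 = 194399, q_11 = 1*7919 + 5401 = 13320.
Check: 194399^2 - 213*13320^2 = 37790971201 - 37790971200 = 1, so (x, y) = (194399, 13320) solves the equation, and by the theorem it is the least positive solution.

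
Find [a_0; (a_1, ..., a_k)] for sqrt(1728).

Write x_i = (sqrt(1728) + m_i)/d_i with (m_0, d_0) = (0, 1). a_0 = floor(sqrt(1728)) = 41, since 41^2 = 1681 <= 1728 < 1764 = 42^2.
Iterate m_{i+1} = d_i*a_i - m_i, d_{i+1} = (1728 - m_{i+1}^2)/d_i, a_{i+1} = floor((a_0 + m_{i+1})/d_{i+1}):
  m_1 = 1*41 - 0 = 41, d_1 = (1728 - 41^2)/1 = 47/1 = 47, a_1 = floor((41 + 41)/47) = 1.
  m_2 = 47*1 - 41 = 6, d_2 = (1728 - 6^2)/47 = 1692/47 = 36, a_2 = floor((41 + 6)/36) = 1.
  m_3 = 36*1 - 6 = 30, d_3 = (1728 - 30^2)/36 = 828/36 = 23, a_3 = floor((41 + 30)/23) = 3.
  m_4 = 23*3 - 30 = 39, d_4 = (1728 - 39^2)/23 = 207/23 = 9, a_4 = floor((41 + 39)/9) = 8.
  m_5 = 9*8 - 39 = 33, d_5 = (1728 - 33^2)/9 = 639/9 = 71, a_5 = floor((41 + 33)/71) = 1.
  m_6 = 71*1 - 33 = 38, d_6 = (1728 - 38^2)/71 = 284/71 = 4, a_6 = floor((41 + 38)/4) = 19.
  m_7 = 4*19 - 38 = 38, d_7 = (1728 - 38^2)/4 = 284/4 = 71, a_7 = floor((41 + 38)/71) = 1.
  m_8 = 71*1 - 38 = 33, d_8 = (1728 - 33^2)/71 = 639/71 = 9, a_8 = floor((41 + 33)/9) = 8.
  m_9 = 9*8 - 33 = 39, d_9 = (1728 - 39^2)/9 = 207/9 = 23, a_9 = floor((41 + 39)/23) = 3.
  m_10 = 23*3 - 39 = 30, d_10 = (1728 - 30^2)/23 = 828/23 = 36, a_10 = floor((41 + 30)/36) = 1.
  m_11 = 36*1 - 30 = 6, d_11 = (1728 - 6^2)/36 = 1692/36 = 47, a_11 = floor((41 + 6)/47) = 1.
  m_12 = 47*1 - 6 = 41, d_12 = (1728 - 41^2)/47 = 47/47 = 1, a_12 = floor((41 + 41)/1) = 82.
  m_13 = 1*82 - 41 = 41, d_13 = (1728 - 41^2)/1 = 47/1 = 47: (m_13, d_13) = (m_1, d_1) = (41, 47), so from here the quotients repeat a_1, ..., a_12; the period length is 12.
Hence the expansion of sqrt(1728) is a_0 = 41 followed by the repeating block 1, 1, 3, 8, 1, 19, 1, 8, 3, 1, 1, 82 (period 12).

[41; (1, 1, 3, 8, 1, 19, 1, 8, 3, 1, 1, 82)]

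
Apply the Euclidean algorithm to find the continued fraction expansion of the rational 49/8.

[6; 8]

Run the Euclidean algorithm on 49 and 8; the successive quotients are the partial quotients a_0, a_1, ... (each step inverts the fractional part left over by the previous one):
  49 = 6*8 + 1, so a_0 = 6.
  8 = 8*1 + 0, so a_1 = 8.
The remainder reaches 0 after 2 divisions, so the expansion has 2 partial quotients, read off in order.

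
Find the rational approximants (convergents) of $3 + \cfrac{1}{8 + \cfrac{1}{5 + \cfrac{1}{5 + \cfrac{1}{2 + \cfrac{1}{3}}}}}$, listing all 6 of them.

3/1, 25/8, 128/41, 665/213, 1458/467, 5039/1614

Using the convergent recurrence p_i = a_i*p_{i-1} + p_{i-2}, q_i = a_i*q_{i-1} + q_{i-2} with p_{-2}=0, p_{-1}=1, q_{-2}=1, q_{-1}=0:
  i=0: a_0=3, p_0 = 3*1 + 0 = 3, q_0 = 3*0 + 1 = 1.
  i=1: a_1=8, p_1 = 8*3 + 1 = 25, q_1 = 8*1 + 0 = 8.
  i=2: a_2=5, p_2 = 5*25 + 3 = 128, q_2 = 5*8 + 1 = 41.
  i=3: a_3=5, p_3 = 5*128 + 25 = 665, q_3 = 5*41 + 8 = 213.
  i=4: a_4=2, p_4 = 2*665 + 128 = 1458, q_4 = 2*213 + 41 = 467.
  i=5: a_5=3, p_5 = 3*1458 + 665 = 5039, q_5 = 3*467 + 213 = 1614.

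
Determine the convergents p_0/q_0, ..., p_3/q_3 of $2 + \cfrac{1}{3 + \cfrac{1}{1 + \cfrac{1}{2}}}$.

2/1, 7/3, 9/4, 25/11

Using the convergent recurrence p_i = a_i*p_{i-1} + p_{i-2}, q_i = a_i*q_{i-1} + q_{i-2} with p_{-2}=0, p_{-1}=1, q_{-2}=1, q_{-1}=0:
  i=0: a_0=2, p_0 = 2*1 + 0 = 2, q_0 = 2*0 + 1 = 1.
  i=1: a_1=3, p_1 = 3*2 + 1 = 7, q_1 = 3*1 + 0 = 3.
  i=2: a_2=1, p_2 = 1*7 + 2 = 9, q_2 = 1*3 + 1 = 4.
  i=3: a_3=2, p_3 = 2*9 + 7 = 25, q_3 = 2*4 + 3 = 11.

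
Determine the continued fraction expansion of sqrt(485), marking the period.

[22; (44)]

Write x_i = (sqrt(485) + m_i)/d_i with (m_0, d_0) = (0, 1). a_0 = floor(sqrt(485)) = 22, since 22^2 = 484 <= 485 < 529 = 23^2.
Iterate m_{i+1} = d_i*a_i - m_i, d_{i+1} = (485 - m_{i+1}^2)/d_i, a_{i+1} = floor((a_0 + m_{i+1})/d_{i+1}):
  m_1 = 1*22 - 0 = 22, d_1 = (485 - 22^2)/1 = 1/1 = 1, a_1 = floor((22 + 22)/1) = 44.
  m_2 = 1*44 - 22 = 22, d_2 = (485 - 22^2)/1 = 1/1 = 1: (m_2, d_2) = (m_1, d_1) = (22, 1), so from here the quotient a_1 repeats; the period length is 1.
Hence the expansion of sqrt(485) is a_0 = 22 followed by the repeating block 44 (period 1).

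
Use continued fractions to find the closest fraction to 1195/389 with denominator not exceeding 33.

43/14

Expand x = 1195/389 as a continued fraction with the Euclidean algorithm:
  1195 = 3*389 + 28, so a_0 = 3.
  389 = 13*28 + 25, so a_1 = 13.
  28 = 1*25 + 3, so a_2 = 1.
  25 = 8*3 + 1, so a_3 = 8.
  3 = 3*1 + 0, so a_4 = 3.
so x = [3; 13, 1, 8, 3].
Convergents (p_i = a_i*p_{i-1} + p_{i-2}, q_i = a_i*q_{i-1} + q_{i-2} with p_{-2}=0, p_{-1}=1, q_{-2}=1, q_{-1}=0), until the denominator exceeds 33:
  i=0: a_0=3, p_0 = 3*1 + 0 = 3, q_0 = 3*0 + 1 = 1.
  i=1: a_1=13, p_1 = 13*3 + 1 = 40, q_1 = 13*1 + 0 = 13.
  i=2: a_2=1, p_2 = 1*40 + 3 = 43, q_2 = 1*13 + 1 = 14.
  i=3: a_3=8, p_3 = 8*43 + 40 = 384, q_3 = 8*14 + 13 = 125.
q_3 = 125 > 33, so the last convergent with denominator <= 33 is p_2/q_2 = 43/14.
The closest fraction with denominator <= 33 is either p_2/q_2 or the intermediate fraction (k*p_2 + p_1)/(k*q_2 + q_1) with the largest k >= 1 whose denominator stays <= 33; these approach x as k grows, and every other convergent or intermediate fraction in range is farther away.
Largest k: floor((33 - q_1)/q_2) = floor((33 - 13)/14) = 1.
That gives (1*43 + 40)/(1*14 + 13) = 83/27.
Compare the errors: |x - 43/14| = |1195*14 - 43*389|/(389*14) = 3/5446, and |x - 83/27| = |1195*27 - 83*389|/(389*27) = 22/10503.
Cross-multiplying, 3*10503 = 31509 < 119812 = 22*5446, so 3/5446 is smaller: the convergent 43/14 is closer to x than 83/27.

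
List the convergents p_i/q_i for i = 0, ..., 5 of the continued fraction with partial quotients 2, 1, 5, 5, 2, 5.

2/1, 3/1, 17/6, 88/31, 193/68, 1053/371

Using the convergent recurrence p_i = a_i*p_{i-1} + p_{i-2}, q_i = a_i*q_{i-1} + q_{i-2} with p_{-2}=0, p_{-1}=1, q_{-2}=1, q_{-1}=0:
  i=0: a_0=2, p_0 = 2*1 + 0 = 2, q_0 = 2*0 + 1 = 1.
  i=1: a_1=1, p_1 = 1*2 + 1 = 3, q_1 = 1*1 + 0 = 1.
  i=2: a_2=5, p_2 = 5*3 + 2 = 17, q_2 = 5*1 + 1 = 6.
  i=3: a_3=5, p_3 = 5*17 + 3 = 88, q_3 = 5*6 + 1 = 31.
  i=4: a_4=2, p_4 = 2*88 + 17 = 193, q_4 = 2*31 + 6 = 68.
  i=5: a_5=5, p_5 = 5*193 + 88 = 1053, q_5 = 5*68 + 31 = 371.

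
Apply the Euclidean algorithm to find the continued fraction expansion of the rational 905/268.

[3; 2, 1, 1, 1, 7, 1, 3]

Run the Euclidean algorithm on 905 and 268; the successive quotients are the partial quotients a_0, a_1, ... (each step inverts the fractional part left over by the previous one):
  905 = 3*268 + 101, so a_0 = 3.
  268 = 2*101 + 66, so a_1 = 2.
  101 = 1*66 + 35, so a_2 = 1.
  66 = 1*35 + 31, so a_3 = 1.
  35 = 1*31 + 4, so a_4 = 1.
  31 = 7*4 + 3, so a_5 = 7.
  4 = 1*3 + 1, so a_6 = 1.
  3 = 3*1 + 0, so a_7 = 3.
The remainder reaches 0 after 8 divisions, so the expansion has 8 partial quotients, read off in order.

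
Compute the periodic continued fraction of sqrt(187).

Write x_i = (sqrt(187) + m_i)/d_i with (m_0, d_0) = (0, 1). a_0 = floor(sqrt(187)) = 13, since 13^2 = 169 <= 187 < 196 = 14^2.
Iterate m_{i+1} = d_i*a_i - m_i, d_{i+1} = (187 - m_{i+1}^2)/d_i, a_{i+1} = floor((a_0 + m_{i+1})/d_{i+1}):
  m_1 = 1*13 - 0 = 13, d_1 = (187 - 13^2)/1 = 18/1 = 18, a_1 = floor((13 + 13)/18) = 1.
  m_2 = 18*1 - 13 = 5, d_2 = (187 - 5^2)/18 = 162/18 = 9, a_2 = floor((13 + 5)/9) = 2.
  m_3 = 9*2 - 5 = 13, d_3 = (187 - 13^2)/9 = 18/9 = 2, a_3 = floor((13 + 13)/2) = 13.
  m_4 = 2*13 - 13 = 13, d_4 = (187 - 13^2)/2 = 18/2 = 9, a_4 = floor((13 + 13)/9) = 2.
  m_5 = 9*2 - 13 = 5, d_5 = (187 - 5^2)/9 = 162/9 = 18, a_5 = floor((13 + 5)/18) = 1.
  m_6 = 18*1 - 5 = 13, d_6 = (187 - 13^2)/18 = 18/18 = 1, a_6 = floor((13 + 13)/1) = 26.
  m_7 = 1*26 - 13 = 13, d_7 = (187 - 13^2)/1 = 18/1 = 18: (m_7, d_7) = (m_1, d_1) = (13, 18), so from here the quotients repeat a_1, ..., a_6; the period length is 6.
Hence the expansion of sqrt(187) is a_0 = 13 followed by the repeating block 1, 2, 13, 2, 1, 26 (period 6).

[13; (1, 2, 13, 2, 1, 26)]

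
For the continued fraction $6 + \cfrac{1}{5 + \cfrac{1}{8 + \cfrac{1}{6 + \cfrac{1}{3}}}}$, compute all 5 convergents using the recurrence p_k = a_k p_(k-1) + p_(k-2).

Using the convergent recurrence p_i = a_i*p_{i-1} + p_{i-2}, q_i = a_i*q_{i-1} + q_{i-2} with p_{-2}=0, p_{-1}=1, q_{-2}=1, q_{-1}=0:
  i=0: a_0=6, p_0 = 6*1 + 0 = 6, q_0 = 6*0 + 1 = 1.
  i=1: a_1=5, p_1 = 5*6 + 1 = 31, q_1 = 5*1 + 0 = 5.
  i=2: a_2=8, p_2 = 8*31 + 6 = 254, q_2 = 8*5 + 1 = 41.
  i=3: a_3=6, p_3 = 6*254 + 31 = 1555, q_3 = 6*41 + 5 = 251.
  i=4: a_4=3, p_4 = 3*1555 + 254 = 4919, q_4 = 3*251 + 41 = 794.

6/1, 31/5, 254/41, 1555/251, 4919/794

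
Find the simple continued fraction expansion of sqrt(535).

Write x_i = (sqrt(535) + m_i)/d_i with (m_0, d_0) = (0, 1). a_0 = floor(sqrt(535)) = 23, since 23^2 = 529 <= 535 < 576 = 24^2.
Iterate m_{i+1} = d_i*a_i - m_i, d_{i+1} = (535 - m_{i+1}^2)/d_i, a_{i+1} = floor((a_0 + m_{i+1})/d_{i+1}):
  m_1 = 1*23 - 0 = 23, d_1 = (535 - 23^2)/1 = 6/1 = 6, a_1 = floor((23 + 23)/6) = 7.
  m_2 = 6*7 - 23 = 19, d_2 = (535 - 19^2)/6 = 174/6 = 29, a_2 = floor((23 + 19)/29) = 1.
  m_3 = 29*1 - 19 = 10, d_3 = (535 - 10^2)/29 = 435/29 = 15, a_3 = floor((23 + 10)/15) = 2.
  m_4 = 15*2 - 10 = 20, d_4 = (535 - 20^2)/15 = 135/15 = 9, a_4 = floor((23 + 20)/9) = 4.
  m_5 = 9*4 - 20 = 16, d_5 = (535 - 16^2)/9 = 279/9 = 31, a_5 = floor((23 + 16)/31) = 1.
  m_6 = 31*1 - 16 = 15, d_6 = (535 - 15^2)/31 = 310/31 = 10, a_6 = floor((23 + 15)/10) = 3.
  m_7 = 10*3 - 15 = 15, d_7 = (535 - 15^2)/10 = 310/10 = 31, a_7 = floor((23 + 15)/31) = 1.
  m_8 = 31*1 - 15 = 16, d_8 = (535 - 16^2)/31 = 279/31 = 9, a_8 = floor((23 + 16)/9) = 4.
  m_9 = 9*4 - 16 = 20, d_9 = (535 - 20^2)/9 = 135/9 = 15, a_9 = floor((23 + 20)/15) = 2.
  m_10 = 15*2 - 20 = 10, d_10 = (535 - 10^2)/15 = 435/15 = 29, a_10 = floor((23 + 10)/29) = 1.
  m_11 = 29*1 - 10 = 19, d_11 = (535 - 19^2)/29 = 174/29 = 6, a_11 = floor((23 + 19)/6) = 7.
  m_12 = 6*7 - 19 = 23, d_12 = (535 - 23^2)/6 = 6/6 = 1, a_12 = floor((23 + 23)/1) = 46.
  m_13 = 1*46 - 23 = 23, d_13 = (535 - 23^2)/1 = 6/1 = 6: (m_13, d_13) = (m_1, d_1) = (23, 6), so from here the quotients repeat a_1, ..., a_12; the period length is 12.
Hence the expansion of sqrt(535) is a_0 = 23 followed by the repeating block 7, 1, 2, 4, 1, 3, 1, 4, 2, 1, 7, 46 (period 12).

[23; (7, 1, 2, 4, 1, 3, 1, 4, 2, 1, 7, 46)]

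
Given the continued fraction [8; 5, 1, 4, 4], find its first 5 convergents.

8/1, 41/5, 49/6, 237/29, 997/122

Using the convergent recurrence p_i = a_i*p_{i-1} + p_{i-2}, q_i = a_i*q_{i-1} + q_{i-2} with p_{-2}=0, p_{-1}=1, q_{-2}=1, q_{-1}=0:
  i=0: a_0=8, p_0 = 8*1 + 0 = 8, q_0 = 8*0 + 1 = 1.
  i=1: a_1=5, p_1 = 5*8 + 1 = 41, q_1 = 5*1 + 0 = 5.
  i=2: a_2=1, p_2 = 1*41 + 8 = 49, q_2 = 1*5 + 1 = 6.
  i=3: a_3=4, p_3 = 4*49 + 41 = 237, q_3 = 4*6 + 5 = 29.
  i=4: a_4=4, p_4 = 4*237 + 49 = 997, q_4 = 4*29 + 6 = 122.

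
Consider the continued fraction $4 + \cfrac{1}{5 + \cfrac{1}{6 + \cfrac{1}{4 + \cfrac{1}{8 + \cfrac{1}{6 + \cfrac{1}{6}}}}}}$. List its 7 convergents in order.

4/1, 21/5, 130/31, 541/129, 4458/1063, 27289/6507, 168192/40105

Using the convergent recurrence p_i = a_i*p_{i-1} + p_{i-2}, q_i = a_i*q_{i-1} + q_{i-2} with p_{-2}=0, p_{-1}=1, q_{-2}=1, q_{-1}=0:
  i=0: a_0=4, p_0 = 4*1 + 0 = 4, q_0 = 4*0 + 1 = 1.
  i=1: a_1=5, p_1 = 5*4 + 1 = 21, q_1 = 5*1 + 0 = 5.
  i=2: a_2=6, p_2 = 6*21 + 4 = 130, q_2 = 6*5 + 1 = 31.
  i=3: a_3=4, p_3 = 4*130 + 21 = 541, q_3 = 4*31 + 5 = 129.
  i=4: a_4=8, p_4 = 8*541 + 130 = 4458, q_4 = 8*129 + 31 = 1063.
  i=5: a_5=6, p_5 = 6*4458 + 541 = 27289, q_5 = 6*1063 + 129 = 6507.
  i=6: a_6=6, p_6 = 6*27289 + 4458 = 168192, q_6 = 6*6507 + 1063 = 40105.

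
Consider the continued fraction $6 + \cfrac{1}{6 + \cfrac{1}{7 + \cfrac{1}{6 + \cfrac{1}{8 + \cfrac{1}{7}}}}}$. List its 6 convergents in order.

6/1, 37/6, 265/43, 1627/264, 13281/2155, 94594/15349

Using the convergent recurrence p_i = a_i*p_{i-1} + p_{i-2}, q_i = a_i*q_{i-1} + q_{i-2} with p_{-2}=0, p_{-1}=1, q_{-2}=1, q_{-1}=0:
  i=0: a_0=6, p_0 = 6*1 + 0 = 6, q_0 = 6*0 + 1 = 1.
  i=1: a_1=6, p_1 = 6*6 + 1 = 37, q_1 = 6*1 + 0 = 6.
  i=2: a_2=7, p_2 = 7*37 + 6 = 265, q_2 = 7*6 + 1 = 43.
  i=3: a_3=6, p_3 = 6*265 + 37 = 1627, q_3 = 6*43 + 6 = 264.
  i=4: a_4=8, p_4 = 8*1627 + 265 = 13281, q_4 = 8*264 + 43 = 2155.
  i=5: a_5=7, p_5 = 7*13281 + 1627 = 94594, q_5 = 7*2155 + 264 = 15349.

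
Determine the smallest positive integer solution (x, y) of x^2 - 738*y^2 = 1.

(x, y) = (163, 6)

First expand sqrt(738) as a continued fraction. With x_i = (sqrt(738) + m_i)/d_i and (m_0, d_0) = (0, 1): a_0 = floor(sqrt(738)) = 27, since 27^2 = 729 <= 738 < 784 = 28^2.
Iterate m_{i+1} = d_i*a_i - m_i, d_{i+1} = (738 - m_{i+1}^2)/d_i, a_{i+1} = floor((a_0 + m_{i+1})/d_{i+1}):
  m_1 = 1*27 - 0 = 27, d_1 = (738 - 27^2)/1 = 9/1 = 9, a_1 = floor((27 + 27)/9) = 6.
  m_2 = 9*6 - 27 = 27, d_2 = (738 - 27^2)/9 = 9/9 = 1, a_2 = floor((27 + 27)/1) = 54.
  m_3 = 1*54 - 27 = 27, d_3 = (738 - 27^2)/1 = 9/1 = 9: (m_3, d_3) = (m_1, d_1) = (27, 9), so from here the quotients repeat a_1, a_2; the period length is 2.
So sqrt(738) = [27; (6, 54)] with period length k = 2.
k is even, so the fundamental solution of x^2 - 738y^2 = 1 is (p_{k-1}, q_{k-1}) = (p_1, q_1); compute convergents through index 1.
Convergents (p_i = a_i*p_{i-1} + p_{i-2}, q_i = a_i*q_{i-1} + q_{i-2} with p_{-2}=0, p_{-1}=1, q_{-2}=1, q_{-1}=0):
  i=0: a_0=27, p_0 = 27*1 + 0 = 27, q_0 = 27*0 + 1 = 1.
  i=1: a_1=6, p_1 = 6*27 + 1 = 163, q_1 = 6*1 + 0 = 6.
Check: 163^2 - 738*6^2 = 26569 - 26568 = 1, so (x, y) = (163, 6) solves the equation, and by the theorem it is the least positive solution.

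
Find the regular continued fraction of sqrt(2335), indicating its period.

[48; (3, 9, 3, 96)]

Write x_i = (sqrt(2335) + m_i)/d_i with (m_0, d_0) = (0, 1). a_0 = floor(sqrt(2335)) = 48, since 48^2 = 2304 <= 2335 < 2401 = 49^2.
Iterate m_{i+1} = d_i*a_i - m_i, d_{i+1} = (2335 - m_{i+1}^2)/d_i, a_{i+1} = floor((a_0 + m_{i+1})/d_{i+1}):
  m_1 = 1*48 - 0 = 48, d_1 = (2335 - 48^2)/1 = 31/1 = 31, a_1 = floor((48 + 48)/31) = 3.
  m_2 = 31*3 - 48 = 45, d_2 = (2335 - 45^2)/31 = 310/31 = 10, a_2 = floor((48 + 45)/10) = 9.
  m_3 = 10*9 - 45 = 45, d_3 = (2335 - 45^2)/10 = 310/10 = 31, a_3 = floor((48 + 45)/31) = 3.
  m_4 = 31*3 - 45 = 48, d_4 = (2335 - 48^2)/31 = 31/31 = 1, a_4 = floor((48 + 48)/1) = 96.
  m_5 = 1*96 - 48 = 48, d_5 = (2335 - 48^2)/1 = 31/1 = 31: (m_5, d_5) = (m_1, d_1) = (48, 31), so from here the quotients repeat a_1, ..., a_4; the period length is 4.
Hence the expansion of sqrt(2335) is a_0 = 48 followed by the repeating block 3, 9, 3, 96 (period 4).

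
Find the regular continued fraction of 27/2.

[13; 2]

Run the Euclidean algorithm on 27 and 2; the successive quotients are the partial quotients a_0, a_1, ... (each step inverts the fractional part left over by the previous one):
  27 = 13*2 + 1, so a_0 = 13.
  2 = 2*1 + 0, so a_1 = 2.
The remainder reaches 0 after 2 divisions, so the expansion has 2 partial quotients, read off in order.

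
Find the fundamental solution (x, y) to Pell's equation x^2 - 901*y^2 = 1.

(x, y) = (1801, 60)

First expand sqrt(901) as a continued fraction. With x_i = (sqrt(901) + m_i)/d_i and (m_0, d_0) = (0, 1): a_0 = floor(sqrt(901)) = 30, since 30^2 = 900 <= 901 < 961 = 31^2.
Iterate m_{i+1} = d_i*a_i - m_i, d_{i+1} = (901 - m_{i+1}^2)/d_i, a_{i+1} = floor((a_0 + m_{i+1})/d_{i+1}):
  m_1 = 1*30 - 0 = 30, d_1 = (901 - 30^2)/1 = 1/1 = 1, a_1 = floor((30 + 30)/1) = 60.
  m_2 = 1*60 - 30 = 30, d_2 = (901 - 30^2)/1 = 1/1 = 1: (m_2, d_2) = (m_1, d_1) = (30, 1), so from here the quotient a_1 repeats; the period length is 1.
So sqrt(901) = [30; (60)] with period length k = 1.
k is odd, so (p_{k-1}, q_{k-1}) only solves x^2 - 901y^2 = -1 and the fundamental solution of x^2 - 901y^2 = 1 is (p_{2k-1}, q_{2k-1}) = (p_1, q_1); compute convergents through index 1, running through the period twice.
Convergents (p_i = a_i*p_{i-1} + p_{i-2}, q_i = a_i*q_{i-1} + q_{i-2} with p_{-2}=0, p_{-1}=1, q_{-2}=1, q_{-1}=0):
  i=0: a_0=30, p_0 = 30*1 + 0 = 30, q_0 = 30*0 + 1 = 1.
  i=1: a_1=60, p_1 = 60*30 + 1 = 1801, q_1 = 60*1 + 0 = 60.
Indeed p_0^2 - 901*q_0^2 = 900 - 901 = -1, not +1.
Check: 1801^2 - 901*60^2 = 3243601 - 3243600 = 1, so (x, y) = (1801, 60) solves the equation, and by the theorem it is the least positive solution.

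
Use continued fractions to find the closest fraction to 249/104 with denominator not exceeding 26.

Expand x = 249/104 as a continued fraction with the Euclidean algorithm:
  249 = 2*104 + 41, so a_0 = 2.
  104 = 2*41 + 22, so a_1 = 2.
  41 = 1*22 + 19, so a_2 = 1.
  22 = 1*19 + 3, so a_3 = 1.
  19 = 6*3 + 1, so a_4 = 6.
  3 = 3*1 + 0, so a_5 = 3.
so x = [2; 2, 1, 1, 6, 3].
Convergents (p_i = a_i*p_{i-1} + p_{i-2}, q_i = a_i*q_{i-1} + q_{i-2} with p_{-2}=0, p_{-1}=1, q_{-2}=1, q_{-1}=0), until the denominator exceeds 26:
  i=0: a_0=2, p_0 = 2*1 + 0 = 2, q_0 = 2*0 + 1 = 1.
  i=1: a_1=2, p_1 = 2*2 + 1 = 5, q_1 = 2*1 + 0 = 2.
  i=2: a_2=1, p_2 = 1*5 + 2 = 7, q_2 = 1*2 + 1 = 3.
  i=3: a_3=1, p_3 = 1*7 + 5 = 12, q_3 = 1*3 + 2 = 5.
  i=4: a_4=6, p_4 = 6*12 + 7 = 79, q_4 = 6*5 + 3 = 33.
q_4 = 33 > 26, so the last convergent with denominator <= 26 is p_3/q_3 = 12/5.
The closest fraction with denominator <= 26 is either p_3/q_3 or the intermediate fraction (k*p_3 + p_2)/(k*q_3 + q_2) with the largest k >= 1 whose denominator stays <= 26; these approach x as k grows, and every other convergent or intermediate fraction in range is farther away.
Largest k: floor((26 - q_2)/q_3) = floor((26 - 3)/5) = 4.
That gives (4*12 + 7)/(4*5 + 3) = 55/23.
Compare the errors: |x - 12/5| = |249*5 - 12*104|/(104*5) = 3/520, and |x - 55/23| = |249*23 - 55*104|/(104*23) = 7/2392.
Cross-multiplying, 7*520 = 3640 < 7176 = 3*2392, so 7/2392 is smaller: the intermediate fraction 55/23 is closer to x than 12/5.

55/23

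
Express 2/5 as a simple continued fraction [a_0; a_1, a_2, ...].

Run the Euclidean algorithm on 2 and 5; the successive quotients are the partial quotients a_0, a_1, ... (each step inverts the fractional part left over by the previous one):
  2 = 0*5 + 2, so a_0 = 0.
  5 = 2*2 + 1, so a_1 = 2.
  2 = 2*1 + 0, so a_2 = 2.
The remainder reaches 0 after 3 divisions, so the expansion has 3 partial quotients, read off in order.

[0; 2, 2]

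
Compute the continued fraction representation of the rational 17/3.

[5; 1, 2]

Run the Euclidean algorithm on 17 and 3; the successive quotients are the partial quotients a_0, a_1, ... (each step inverts the fractional part left over by the previous one):
  17 = 5*3 + 2, so a_0 = 5.
  3 = 1*2 + 1, so a_1 = 1.
  2 = 2*1 + 0, so a_2 = 2.
The remainder reaches 0 after 3 divisions, so the expansion has 3 partial quotients, read off in order.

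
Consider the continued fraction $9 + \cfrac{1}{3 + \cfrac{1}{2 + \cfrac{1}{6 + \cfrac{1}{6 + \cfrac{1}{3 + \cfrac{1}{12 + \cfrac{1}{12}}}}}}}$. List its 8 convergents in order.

9/1, 28/3, 65/7, 418/45, 2573/277, 8137/876, 100217/10789, 1210741/130344

Using the convergent recurrence p_i = a_i*p_{i-1} + p_{i-2}, q_i = a_i*q_{i-1} + q_{i-2} with p_{-2}=0, p_{-1}=1, q_{-2}=1, q_{-1}=0:
  i=0: a_0=9, p_0 = 9*1 + 0 = 9, q_0 = 9*0 + 1 = 1.
  i=1: a_1=3, p_1 = 3*9 + 1 = 28, q_1 = 3*1 + 0 = 3.
  i=2: a_2=2, p_2 = 2*28 + 9 = 65, q_2 = 2*3 + 1 = 7.
  i=3: a_3=6, p_3 = 6*65 + 28 = 418, q_3 = 6*7 + 3 = 45.
  i=4: a_4=6, p_4 = 6*418 + 65 = 2573, q_4 = 6*45 + 7 = 277.
  i=5: a_5=3, p_5 = 3*2573 + 418 = 8137, q_5 = 3*277 + 45 = 876.
  i=6: a_6=12, p_6 = 12*8137 + 2573 = 100217, q_6 = 12*876 + 277 = 10789.
  i=7: a_7=12, p_7 = 12*100217 + 8137 = 1210741, q_7 = 12*10789 + 876 = 130344.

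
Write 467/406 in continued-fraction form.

Run the Euclidean algorithm on 467 and 406; the successive quotients are the partial quotients a_0, a_1, ... (each step inverts the fractional part left over by the previous one):
  467 = 1*406 + 61, so a_0 = 1.
  406 = 6*61 + 40, so a_1 = 6.
  61 = 1*40 + 21, so a_2 = 1.
  40 = 1*21 + 19, so a_3 = 1.
  21 = 1*19 + 2, so a_4 = 1.
  19 = 9*2 + 1, so a_5 = 9.
  2 = 2*1 + 0, so a_6 = 2.
The remainder reaches 0 after 7 divisions, so the expansion has 7 partial quotients, read off in order.

[1; 6, 1, 1, 1, 9, 2]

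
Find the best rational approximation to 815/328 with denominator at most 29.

72/29

Expand x = 815/328 as a continued fraction with the Euclidean algorithm:
  815 = 2*328 + 159, so a_0 = 2.
  328 = 2*159 + 10, so a_1 = 2.
  159 = 15*10 + 9, so a_2 = 15.
  10 = 1*9 + 1, so a_3 = 1.
  9 = 9*1 + 0, so a_4 = 9.
so x = [2; 2, 15, 1, 9].
Convergents (p_i = a_i*p_{i-1} + p_{i-2}, q_i = a_i*q_{i-1} + q_{i-2} with p_{-2}=0, p_{-1}=1, q_{-2}=1, q_{-1}=0), until the denominator exceeds 29:
  i=0: a_0=2, p_0 = 2*1 + 0 = 2, q_0 = 2*0 + 1 = 1.
  i=1: a_1=2, p_1 = 2*2 + 1 = 5, q_1 = 2*1 + 0 = 2.
  i=2: a_2=15, p_2 = 15*5 + 2 = 77, q_2 = 15*2 + 1 = 31.
q_2 = 31 > 29, so the last convergent with denominator <= 29 is p_1/q_1 = 5/2.
The closest fraction with denominator <= 29 is either p_1/q_1 or the intermediate fraction (k*p_1 + p_0)/(k*q_1 + q_0) with the largest k >= 1 whose denominator stays <= 29; these approach x as k grows, and every other convergent or intermediate fraction in range is farther away.
Largest k: floor((29 - q_0)/q_1) = floor((29 - 1)/2) = 14.
That gives (14*5 + 2)/(14*2 + 1) = 72/29.
Compare the errors: |x - 5/2| = |815*2 - 5*328|/(328*2) = 10/656, and |x - 72/29| = |815*29 - 72*328|/(328*29) = 19/9512.
Cross-multiplying, 19*656 = 12464 < 95120 = 10*9512, so 19/9512 is smaller: the intermediate fraction 72/29 is closer to x than 5/2.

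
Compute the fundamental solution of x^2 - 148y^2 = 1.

(x, y) = (73, 6)

First expand sqrt(148) as a continued fraction. With x_i = (sqrt(148) + m_i)/d_i and (m_0, d_0) = (0, 1): a_0 = floor(sqrt(148)) = 12, since 12^2 = 144 <= 148 < 169 = 13^2.
Iterate m_{i+1} = d_i*a_i - m_i, d_{i+1} = (148 - m_{i+1}^2)/d_i, a_{i+1} = floor((a_0 + m_{i+1})/d_{i+1}):
  m_1 = 1*12 - 0 = 12, d_1 = (148 - 12^2)/1 = 4/1 = 4, a_1 = floor((12 + 12)/4) = 6.
  m_2 = 4*6 - 12 = 12, d_2 = (148 - 12^2)/4 = 4/4 = 1, a_2 = floor((12 + 12)/1) = 24.
  m_3 = 1*24 - 12 = 12, d_3 = (148 - 12^2)/1 = 4/1 = 4: (m_3, d_3) = (m_1, d_1) = (12, 4), so from here the quotients repeat a_1, a_2; the period length is 2.
So sqrt(148) = [12; (6, 24)] with period length k = 2.
k is even, so the fundamental solution of x^2 - 148y^2 = 1 is (p_{k-1}, q_{k-1}) = (p_1, q_1); compute convergents through index 1.
Convergents (p_i = a_i*p_{i-1} + p_{i-2}, q_i = a_i*q_{i-1} + q_{i-2} with p_{-2}=0, p_{-1}=1, q_{-2}=1, q_{-1}=0):
  i=0: a_0=12, p_0 = 12*1 + 0 = 12, q_0 = 12*0 + 1 = 1.
  i=1: a_1=6, p_1 = 6*12 + 1 = 73, q_1 = 6*1 + 0 = 6.
Check: 73^2 - 148*6^2 = 5329 - 5328 = 1, so (x, y) = (73, 6) solves the equation, and by the theorem it is the least positive solution.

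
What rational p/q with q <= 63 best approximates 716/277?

137/53

Expand x = 716/277 as a continued fraction with the Euclidean algorithm:
  716 = 2*277 + 162, so a_0 = 2.
  277 = 1*162 + 115, so a_1 = 1.
  162 = 1*115 + 47, so a_2 = 1.
  115 = 2*47 + 21, so a_3 = 2.
  47 = 2*21 + 5, so a_4 = 2.
  21 = 4*5 + 1, so a_5 = 4.
  5 = 5*1 + 0, so a_6 = 5.
so x = [2; 1, 1, 2, 2, 4, 5].
Convergents (p_i = a_i*p_{i-1} + p_{i-2}, q_i = a_i*q_{i-1} + q_{i-2} with p_{-2}=0, p_{-1}=1, q_{-2}=1, q_{-1}=0), until the denominator exceeds 63:
  i=0: a_0=2, p_0 = 2*1 + 0 = 2, q_0 = 2*0 + 1 = 1.
  i=1: a_1=1, p_1 = 1*2 + 1 = 3, q_1 = 1*1 + 0 = 1.
  i=2: a_2=1, p_2 = 1*3 + 2 = 5, q_2 = 1*1 + 1 = 2.
  i=3: a_3=2, p_3 = 2*5 + 3 = 13, q_3 = 2*2 + 1 = 5.
  i=4: a_4=2, p_4 = 2*13 + 5 = 31, q_4 = 2*5 + 2 = 12.
  i=5: a_5=4, p_5 = 4*31 + 13 = 137, q_5 = 4*12 + 5 = 53.
  i=6: a_6=5, p_6 = 5*137 + 31 = 716, q_6 = 5*53 + 12 = 277.
q_6 = 277 > 63, so the last convergent with denominator <= 63 is p_5/q_5 = 137/53.
The closest fraction with denominator <= 63 is either p_5/q_5 or the intermediate fraction (k*p_5 + p_4)/(k*q_5 + q_4) with the largest k >= 1 whose denominator stays <= 63; these approach x as k grows, and every other convergent or intermediate fraction in range is farther away.
Largest k: floor((63 - q_4)/q_5) = floor((63 - 12)/53) = 0.
Since k = 0, no intermediate fraction beyond p_5/q_5 has denominator <= 63, so the convergent 137/53 is the closest (its error is |716*53 - 137*277|/(277*53) = 1/14681).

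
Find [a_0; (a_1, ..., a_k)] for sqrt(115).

Write x_i = (sqrt(115) + m_i)/d_i with (m_0, d_0) = (0, 1). a_0 = floor(sqrt(115)) = 10, since 10^2 = 100 <= 115 < 121 = 11^2.
Iterate m_{i+1} = d_i*a_i - m_i, d_{i+1} = (115 - m_{i+1}^2)/d_i, a_{i+1} = floor((a_0 + m_{i+1})/d_{i+1}):
  m_1 = 1*10 - 0 = 10, d_1 = (115 - 10^2)/1 = 15/1 = 15, a_1 = floor((10 + 10)/15) = 1.
  m_2 = 15*1 - 10 = 5, d_2 = (115 - 5^2)/15 = 90/15 = 6, a_2 = floor((10 + 5)/6) = 2.
  m_3 = 6*2 - 5 = 7, d_3 = (115 - 7^2)/6 = 66/6 = 11, a_3 = floor((10 + 7)/11) = 1.
  m_4 = 11*1 - 7 = 4, d_4 = (115 - 4^2)/11 = 99/11 = 9, a_4 = floor((10 + 4)/9) = 1.
  m_5 = 9*1 - 4 = 5, d_5 = (115 - 5^2)/9 = 90/9 = 10, a_5 = floor((10 + 5)/10) = 1.
  m_6 = 10*1 - 5 = 5, d_6 = (115 - 5^2)/10 = 90/10 = 9, a_6 = floor((10 + 5)/9) = 1.
  m_7 = 9*1 - 5 = 4, d_7 = (115 - 4^2)/9 = 99/9 = 11, a_7 = floor((10 + 4)/11) = 1.
  m_8 = 11*1 - 4 = 7, d_8 = (115 - 7^2)/11 = 66/11 = 6, a_8 = floor((10 + 7)/6) = 2.
  m_9 = 6*2 - 7 = 5, d_9 = (115 - 5^2)/6 = 90/6 = 15, a_9 = floor((10 + 5)/15) = 1.
  m_10 = 15*1 - 5 = 10, d_10 = (115 - 10^2)/15 = 15/15 = 1, a_10 = floor((10 + 10)/1) = 20.
  m_11 = 1*20 - 10 = 10, d_11 = (115 - 10^2)/1 = 15/1 = 15: (m_11, d_11) = (m_1, d_1) = (10, 15), so from here the quotients repeat a_1, ..., a_10; the period length is 10.
Hence the expansion of sqrt(115) is a_0 = 10 followed by the repeating block 1, 2, 1, 1, 1, 1, 1, 2, 1, 20 (period 10).

[10; (1, 2, 1, 1, 1, 1, 1, 2, 1, 20)]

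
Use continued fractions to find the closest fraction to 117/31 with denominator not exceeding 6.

Expand x = 117/31 as a continued fraction with the Euclidean algorithm:
  117 = 3*31 + 24, so a_0 = 3.
  31 = 1*24 + 7, so a_1 = 1.
  24 = 3*7 + 3, so a_2 = 3.
  7 = 2*3 + 1, so a_3 = 2.
  3 = 3*1 + 0, so a_4 = 3.
so x = [3; 1, 3, 2, 3].
Convergents (p_i = a_i*p_{i-1} + p_{i-2}, q_i = a_i*q_{i-1} + q_{i-2} with p_{-2}=0, p_{-1}=1, q_{-2}=1, q_{-1}=0), until the denominator exceeds 6:
  i=0: a_0=3, p_0 = 3*1 + 0 = 3, q_0 = 3*0 + 1 = 1.
  i=1: a_1=1, p_1 = 1*3 + 1 = 4, q_1 = 1*1 + 0 = 1.
  i=2: a_2=3, p_2 = 3*4 + 3 = 15, q_2 = 3*1 + 1 = 4.
  i=3: a_3=2, p_3 = 2*15 + 4 = 34, q_3 = 2*4 + 1 = 9.
q_3 = 9 > 6, so the last convergent with denominator <= 6 is p_2/q_2 = 15/4.
The closest fraction with denominator <= 6 is either p_2/q_2 or the intermediate fraction (k*p_2 + p_1)/(k*q_2 + q_1) with the largest k >= 1 whose denominator stays <= 6; these approach x as k grows, and every other convergent or intermediate fraction in range is farther away.
Largest k: floor((6 - q_1)/q_2) = floor((6 - 1)/4) = 1.
That gives (1*15 + 4)/(1*4 + 1) = 19/5.
Compare the errors: |x - 15/4| = |117*4 - 15*31|/(31*4) = 3/124, and |x - 19/5| = |117*5 - 19*31|/(31*5) = 4/155.
Cross-multiplying, 3*155 = 465 < 496 = 4*124, so 3/124 is smaller: the convergent 15/4 is closer to x than 19/5.

15/4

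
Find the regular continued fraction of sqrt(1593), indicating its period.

Write x_i = (sqrt(1593) + m_i)/d_i with (m_0, d_0) = (0, 1). a_0 = floor(sqrt(1593)) = 39, since 39^2 = 1521 <= 1593 < 1600 = 40^2.
Iterate m_{i+1} = d_i*a_i - m_i, d_{i+1} = (1593 - m_{i+1}^2)/d_i, a_{i+1} = floor((a_0 + m_{i+1})/d_{i+1}):
  m_1 = 1*39 - 0 = 39, d_1 = (1593 - 39^2)/1 = 72/1 = 72, a_1 = floor((39 + 39)/72) = 1.
  m_2 = 72*1 - 39 = 33, d_2 = (1593 - 33^2)/72 = 504/72 = 7, a_2 = floor((39 + 33)/7) = 10.
  m_3 = 7*10 - 33 = 37, d_3 = (1593 - 37^2)/7 = 224/7 = 32, a_3 = floor((39 + 37)/32) = 2.
  m_4 = 32*2 - 37 = 27, d_4 = (1593 - 27^2)/32 = 864/32 = 27, a_4 = floor((39 + 27)/27) = 2.
  m_5 = 27*2 - 27 = 27, d_5 = (1593 - 27^2)/27 = 864/27 = 32, a_5 = floor((39 + 27)/32) = 2.
  m_6 = 32*2 - 27 = 37, d_6 = (1593 - 37^2)/32 = 224/32 = 7, a_6 = floor((39 + 37)/7) = 10.
  m_7 = 7*10 - 37 = 33, d_7 = (1593 - 33^2)/7 = 504/7 = 72, a_7 = floor((39 + 33)/72) = 1.
  m_8 = 72*1 - 33 = 39, d_8 = (1593 - 39^2)/72 = 72/72 = 1, a_8 = floor((39 + 39)/1) = 78.
  m_9 = 1*78 - 39 = 39, d_9 = (1593 - 39^2)/1 = 72/1 = 72: (m_9, d_9) = (m_1, d_1) = (39, 72), so from here the quotients repeat a_1, ..., a_8; the period length is 8.
Hence the expansion of sqrt(1593) is a_0 = 39 followed by the repeating block 1, 10, 2, 2, 2, 10, 1, 78 (period 8).

[39; (1, 10, 2, 2, 2, 10, 1, 78)]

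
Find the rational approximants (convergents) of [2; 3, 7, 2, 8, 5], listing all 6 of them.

2/1, 7/3, 51/22, 109/47, 923/398, 4724/2037

Using the convergent recurrence p_i = a_i*p_{i-1} + p_{i-2}, q_i = a_i*q_{i-1} + q_{i-2} with p_{-2}=0, p_{-1}=1, q_{-2}=1, q_{-1}=0:
  i=0: a_0=2, p_0 = 2*1 + 0 = 2, q_0 = 2*0 + 1 = 1.
  i=1: a_1=3, p_1 = 3*2 + 1 = 7, q_1 = 3*1 + 0 = 3.
  i=2: a_2=7, p_2 = 7*7 + 2 = 51, q_2 = 7*3 + 1 = 22.
  i=3: a_3=2, p_3 = 2*51 + 7 = 109, q_3 = 2*22 + 3 = 47.
  i=4: a_4=8, p_4 = 8*109 + 51 = 923, q_4 = 8*47 + 22 = 398.
  i=5: a_5=5, p_5 = 5*923 + 109 = 4724, q_5 = 5*398 + 47 = 2037.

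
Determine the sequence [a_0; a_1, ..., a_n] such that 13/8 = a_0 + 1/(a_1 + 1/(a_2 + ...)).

Run the Euclidean algorithm on 13 and 8; the successive quotients are the partial quotients a_0, a_1, ... (each step inverts the fractional part left over by the previous one):
  13 = 1*8 + 5, so a_0 = 1.
  8 = 1*5 + 3, so a_1 = 1.
  5 = 1*3 + 2, so a_2 = 1.
  3 = 1*2 + 1, so a_3 = 1.
  2 = 2*1 + 0, so a_4 = 2.
The remainder reaches 0 after 5 divisions, so the expansion has 5 partial quotients, read off in order.

[1; 1, 1, 1, 2]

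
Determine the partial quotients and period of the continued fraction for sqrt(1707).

Write x_i = (sqrt(1707) + m_i)/d_i with (m_0, d_0) = (0, 1). a_0 = floor(sqrt(1707)) = 41, since 41^2 = 1681 <= 1707 < 1764 = 42^2.
Iterate m_{i+1} = d_i*a_i - m_i, d_{i+1} = (1707 - m_{i+1}^2)/d_i, a_{i+1} = floor((a_0 + m_{i+1})/d_{i+1}):
  m_1 = 1*41 - 0 = 41, d_1 = (1707 - 41^2)/1 = 26/1 = 26, a_1 = floor((41 + 41)/26) = 3.
  m_2 = 26*3 - 41 = 37, d_2 = (1707 - 37^2)/26 = 338/26 = 13, a_2 = floor((41 + 37)/13) = 6.
  m_3 = 13*6 - 37 = 41, d_3 = (1707 - 41^2)/13 = 26/13 = 2, a_3 = floor((41 + 41)/2) = 41.
  m_4 = 2*41 - 41 = 41, d_4 = (1707 - 41^2)/2 = 26/2 = 13, a_4 = floor((41 + 41)/13) = 6.
  m_5 = 13*6 - 41 = 37, d_5 = (1707 - 37^2)/13 = 338/13 = 26, a_5 = floor((41 + 37)/26) = 3.
  m_6 = 26*3 - 37 = 41, d_6 = (1707 - 41^2)/26 = 26/26 = 1, a_6 = floor((41 + 41)/1) = 82.
  m_7 = 1*82 - 41 = 41, d_7 = (1707 - 41^2)/1 = 26/1 = 26: (m_7, d_7) = (m_1, d_1) = (41, 26), so from here the quotients repeat a_1, ..., a_6; the period length is 6.
Hence the expansion of sqrt(1707) is a_0 = 41 followed by the repeating block 3, 6, 41, 6, 3, 82 (period 6).

[41; (3, 6, 41, 6, 3, 82)]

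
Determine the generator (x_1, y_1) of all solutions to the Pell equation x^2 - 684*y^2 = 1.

First expand sqrt(684) as a continued fraction. With x_i = (sqrt(684) + m_i)/d_i and (m_0, d_0) = (0, 1): a_0 = floor(sqrt(684)) = 26, since 26^2 = 676 <= 684 < 729 = 27^2.
Iterate m_{i+1} = d_i*a_i - m_i, d_{i+1} = (684 - m_{i+1}^2)/d_i, a_{i+1} = floor((a_0 + m_{i+1})/d_{i+1}):
  m_1 = 1*26 - 0 = 26, d_1 = (684 - 26^2)/1 = 8/1 = 8, a_1 = floor((26 + 26)/8) = 6.
  m_2 = 8*6 - 26 = 22, d_2 = (684 - 22^2)/8 = 200/8 = 25, a_2 = floor((26 + 22)/25) = 1.
  m_3 = 25*1 - 22 = 3, d_3 = (684 - 3^2)/25 = 675/25 = 27, a_3 = floor((26 + 3)/27) = 1.
  m_4 = 27*1 - 3 = 24, d_4 = (684 - 24^2)/27 = 108/27 = 4, a_4 = floor((26 + 24)/4) = 12.
  m_5 = 4*12 - 24 = 24, d_5 = (684 - 24^2)/4 = 108/4 = 27, a_5 = floor((26 + 24)/27) = 1.
  m_6 = 27*1 - 24 = 3, d_6 = (684 - 3^2)/27 = 675/27 = 25, a_6 = floor((26 + 3)/25) = 1.
  m_7 = 25*1 - 3 = 22, d_7 = (684 - 22^2)/25 = 200/25 = 8, a_7 = floor((26 + 22)/8) = 6.
  m_8 = 8*6 - 22 = 26, d_8 = (684 - 26^2)/8 = 8/8 = 1, a_8 = floor((26 + 26)/1) = 52.
  m_9 = 1*52 - 26 = 26, d_9 = (684 - 26^2)/1 = 8/1 = 8: (m_9, d_9) = (m_1, d_1) = (26, 8), so from here the quotients repeat a_1, ..., a_8; the period length is 8.
So sqrt(684) = [26; (6, 1, 1, 12, 1, 1, 6, 52)] with period length k = 8.
k is even, so the fundamental solution of x^2 - 684y^2 = 1 is (p_{k-1}, q_{k-1}) = (p_7, q_7); compute convergents through index 7.
Convergents (p_i = a_i*p_{i-1} + p_{i-2}, q_i = a_i*q_{i-1} + q_{i-2} with p_{-2}=0, p_{-1}=1, q_{-2}=1, q_{-1}=0):
  i=0: a_0=26, p_0 = 26*1 + 0 = 26, q_0 = 26*0 + 1 = 1.
  i=1: a_1=6, p_1 = 6*26 + 1 = 157, q_1 = 6*1 + 0 = 6.
  i=2: a_2=1, p_2 = 1*157 + 26 = 183, q_2 = 1*6 + 1 = 7.
  i=3: a_3=1, p_3 = 1*183 + 157 = 340, q_3 = 1*7 + 6 = 13.
  i=4: a_4=12, p_4 = 12*340 + 183 = 4263, q_4 = 12*13 + 7 = 163.
  i=5: a_5=1, p_5 = 1*4263 + 340 = 4603, q_5 = 1*163 + 13 = 176.
  i=6: a_6=1, p_6 = 1*4603 + 4263 = 8866, q_6 = 1*176 + 163 = 339.
  i=7: a_7=6, p_7 = 6*8866 + 4603 = 57799, q_7 = 6*339 + 176 = 2210.
Check: 57799^2 - 684*2210^2 = 3340724401 - 3340724400 = 1, so (x, y) = (57799, 2210) solves the equation, and by the theorem it is the least positive solution.

(x, y) = (57799, 2210)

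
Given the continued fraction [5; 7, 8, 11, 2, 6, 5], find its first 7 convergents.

Using the convergent recurrence p_i = a_i*p_{i-1} + p_{i-2}, q_i = a_i*q_{i-1} + q_{i-2} with p_{-2}=0, p_{-1}=1, q_{-2}=1, q_{-1}=0:
  i=0: a_0=5, p_0 = 5*1 + 0 = 5, q_0 = 5*0 + 1 = 1.
  i=1: a_1=7, p_1 = 7*5 + 1 = 36, q_1 = 7*1 + 0 = 7.
  i=2: a_2=8, p_2 = 8*36 + 5 = 293, q_2 = 8*7 + 1 = 57.
  i=3: a_3=11, p_3 = 11*293 + 36 = 3259, q_3 = 11*57 + 7 = 634.
  i=4: a_4=2, p_4 = 2*3259 + 293 = 6811, q_4 = 2*634 + 57 = 1325.
  i=5: a_5=6, p_5 = 6*6811 + 3259 = 44125, q_5 = 6*1325 + 634 = 8584.
  i=6: a_6=5, p_6 = 5*44125 + 6811 = 227436, q_6 = 5*8584 + 1325 = 44245.

5/1, 36/7, 293/57, 3259/634, 6811/1325, 44125/8584, 227436/44245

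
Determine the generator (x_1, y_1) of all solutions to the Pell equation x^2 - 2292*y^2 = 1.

(x, y) = (383, 8)

First expand sqrt(2292) as a continued fraction. With x_i = (sqrt(2292) + m_i)/d_i and (m_0, d_0) = (0, 1): a_0 = floor(sqrt(2292)) = 47, since 47^2 = 2209 <= 2292 < 2304 = 48^2.
Iterate m_{i+1} = d_i*a_i - m_i, d_{i+1} = (2292 - m_{i+1}^2)/d_i, a_{i+1} = floor((a_0 + m_{i+1})/d_{i+1}):
  m_1 = 1*47 - 0 = 47, d_1 = (2292 - 47^2)/1 = 83/1 = 83, a_1 = floor((47 + 47)/83) = 1.
  m_2 = 83*1 - 47 = 36, d_2 = (2292 - 36^2)/83 = 996/83 = 12, a_2 = floor((47 + 36)/12) = 6.
  m_3 = 12*6 - 36 = 36, d_3 = (2292 - 36^2)/12 = 996/12 = 83, a_3 = floor((47 + 36)/83) = 1.
  m_4 = 83*1 - 36 = 47, d_4 = (2292 - 47^2)/83 = 83/83 = 1, a_4 = floor((47 + 47)/1) = 94.
  m_5 = 1*94 - 47 = 47, d_5 = (2292 - 47^2)/1 = 83/1 = 83: (m_5, d_5) = (m_1, d_1) = (47, 83), so from here the quotients repeat a_1, ..., a_4; the period length is 4.
So sqrt(2292) = [47; (1, 6, 1, 94)] with period length k = 4.
k is even, so the fundamental solution of x^2 - 2292y^2 = 1 is (p_{k-1}, q_{k-1}) = (p_3, q_3); compute convergents through index 3.
Convergents (p_i = a_i*p_{i-1} + p_{i-2}, q_i = a_i*q_{i-1} + q_{i-2} with p_{-2}=0, p_{-1}=1, q_{-2}=1, q_{-1}=0):
  i=0: a_0=47, p_0 = 47*1 + 0 = 47, q_0 = 47*0 + 1 = 1.
  i=1: a_1=1, p_1 = 1*47 + 1 = 48, q_1 = 1*1 + 0 = 1.
  i=2: a_2=6, p_2 = 6*48 + 47 = 335, q_2 = 6*1 + 1 = 7.
  i=3: a_3=1, p_3 = 1*335 + 48 = 383, q_3 = 1*7 + 1 = 8.
Check: 383^2 - 2292*8^2 = 146689 - 146688 = 1, so (x, y) = (383, 8) solves the equation, and by the theorem it is the least positive solution.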